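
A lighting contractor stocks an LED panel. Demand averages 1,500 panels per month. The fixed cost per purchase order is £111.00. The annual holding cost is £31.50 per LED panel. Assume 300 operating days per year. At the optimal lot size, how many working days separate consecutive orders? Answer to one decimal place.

Annual demand D = 1,500 × 12 = 18,000.
The optimal lot size = √(2DS/H) = √(2 × 18,000 × 111 / 31.5) ≈ 356.17.
Cycle time = Q*/D × 300 = 356.17 / 18,000 × 300 ≈ 5.936 days.

T ≈ 5.9 days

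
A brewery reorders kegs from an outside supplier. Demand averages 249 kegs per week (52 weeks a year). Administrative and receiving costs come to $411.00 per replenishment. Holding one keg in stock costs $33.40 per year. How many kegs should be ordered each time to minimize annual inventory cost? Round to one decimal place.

Annual demand D = 249 × 52 = 12,948.
EOQ = √(2DS / H) = √(2 × 12,948 × 411 / 33.4).
= √(10,643,256 / 33.4) = √318,660.3593 ≈ 564.500.

Q* ≈ 564.5 kegs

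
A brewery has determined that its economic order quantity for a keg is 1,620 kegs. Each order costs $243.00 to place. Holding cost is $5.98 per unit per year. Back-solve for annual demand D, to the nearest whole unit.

D ≈ 32,292 kegs per year

Invert the EOQ relation Q*² = 2DS/H.
From Q* = √(2DS/H): D = Q*²H / (2S) = 1,620² × 5.98 / (2 × 243) = 32292.000.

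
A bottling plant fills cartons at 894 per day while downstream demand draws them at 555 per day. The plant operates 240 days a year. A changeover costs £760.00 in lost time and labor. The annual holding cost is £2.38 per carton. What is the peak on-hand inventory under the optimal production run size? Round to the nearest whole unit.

I_max ≈ 5,680 cartons

Annual demand D = 555 × 240 = 133,200.
Production build-up factor (1 − d/p) = 1 − 555/894 = 0.3792.
Q* = √(2DS / (H(1 − d/p))) = √(2 × 133,200 × 760 / (2.38 × 0.3792)).
= √(202,464,000 / 0.9025) ≈ 14978.018.
Maximum inventory = Q*(1 − d/p) = 14978.018 × 0.3792 ≈ 5679.584.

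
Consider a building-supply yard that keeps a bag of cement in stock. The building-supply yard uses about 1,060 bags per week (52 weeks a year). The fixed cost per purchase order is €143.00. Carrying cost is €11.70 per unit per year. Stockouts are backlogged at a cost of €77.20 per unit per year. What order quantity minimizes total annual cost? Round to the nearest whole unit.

Annual demand D = 1,060 × 52 = 55,120.
With planned backorders, Q* = √(2DS/H) · √((H+B)/B).
√(2DS/H) = √(2 × 55,120 × 143 / 11.7) = 1160.766.
√((H+B)/B) = √((11.7+77.2)/77.2) = 1.0731.
Q* ≈ 1245.624.

Q* ≈ 1,246 bags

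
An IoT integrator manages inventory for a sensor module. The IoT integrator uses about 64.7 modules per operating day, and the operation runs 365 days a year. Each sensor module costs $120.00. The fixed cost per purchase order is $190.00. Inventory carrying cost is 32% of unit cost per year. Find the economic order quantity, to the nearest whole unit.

Annual demand D = 64.7 × 365 = 23,615.5.
Holding cost H = 0.32 × $120.00 = $38.4000 per unit per year.
EOQ = √(2DS / H) = √(2 × 23,615.5 × 190 / 38.4).
= √(8,973,890 / 38.4) = √233,695.0521 ≈ 483.420.

Q* ≈ 483 modules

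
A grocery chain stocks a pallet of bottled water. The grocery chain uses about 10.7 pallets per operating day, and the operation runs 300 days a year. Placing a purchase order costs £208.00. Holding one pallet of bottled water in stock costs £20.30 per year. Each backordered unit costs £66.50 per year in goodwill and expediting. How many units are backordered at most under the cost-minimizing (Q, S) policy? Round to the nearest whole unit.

Annual demand D = 10.7 × 300 = 3,210.
With planned backorders, Q* = √(2DS/H) · √((H+B)/B).
√(2DS/H) = √(2 × 3,210 × 208 / 20.3) = 256.479.
√((H+B)/B) = √((20.3+66.5)/66.5) = 1.1425.
Q* ≈ 293.022.
S* = Q* · H/(H+B) = 293.022 × 20.3/86.8 ≈ 68.529.

S* ≈ 69 pallets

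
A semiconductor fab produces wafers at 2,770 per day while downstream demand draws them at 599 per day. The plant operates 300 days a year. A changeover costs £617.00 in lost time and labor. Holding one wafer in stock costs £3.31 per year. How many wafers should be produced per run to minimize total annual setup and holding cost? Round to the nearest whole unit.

Annual demand D = 599 × 300 = 179,700.
Production build-up factor (1 − d/p) = 1 − 599/2,770 = 0.7838.
Q* = √(2DS / (H(1 − d/p))) = √(2 × 179,700 × 617 / (3.31 × 0.7838)).
= √(221,749,800 / 2.5942) ≈ 9245.440.

Q* ≈ 9,245 wafers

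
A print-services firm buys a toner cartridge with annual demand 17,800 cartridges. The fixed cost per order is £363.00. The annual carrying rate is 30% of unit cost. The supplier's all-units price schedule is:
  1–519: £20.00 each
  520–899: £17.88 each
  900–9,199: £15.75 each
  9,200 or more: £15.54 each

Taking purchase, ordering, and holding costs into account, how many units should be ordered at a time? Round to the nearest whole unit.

Holding cost per unit per year at price C is H = 0.30·C.
Candidates are each tier's EOQ (if it falls in that tier) and each price-break quantity.
Tier 1 (£20.00): EOQ = 1467.6 exceeds tier's upper bound 519, so this tier is dominated.
Tier 2 (£17.88): EOQ = 1552.2 exceeds tier's upper bound 899, so this tier is dominated.
EOQ at £15.75 = 1653.8 (feasible in tier 3): TC = 17,800×£15.75 + (17,800/1653.8)×363 + (1653.8/2)×0.30×£15.75 = £288,164.10.
EOQ at £15.54 = 1664.9 < 9200, so use break Q=9200: TC = 17,800×£15.54 + (17,800/9200.0)×363 + (9200.0/2)×0.30×£15.54 = £298,759.53.
Lowest total cost is £288,164.10 at Q = 1653.8.

Q* ≈ 1,654 cartridges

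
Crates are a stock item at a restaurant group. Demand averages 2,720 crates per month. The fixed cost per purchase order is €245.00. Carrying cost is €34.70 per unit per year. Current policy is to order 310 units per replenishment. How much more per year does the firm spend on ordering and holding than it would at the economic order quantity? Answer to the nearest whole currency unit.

Extra cost ≈ €7,617 per year

Annual demand D = 2,720 × 12 = 32,640.
EOQ = √(2DS/H) = √(2 × 32,640 × 245 / 34.7) ≈ 678.90.
Cost at Q* = (D/Q*)S + (Q*/2)H = √(2DSH) ≈ €23,557.97.
Cost at Q = 310: (32,640/310)×245 + (310/2)×34.7 = €25,796.13 + €5,378.50 = €31,174.63.
Excess = €31,174.63 − €23,557.97 = €7,616.66.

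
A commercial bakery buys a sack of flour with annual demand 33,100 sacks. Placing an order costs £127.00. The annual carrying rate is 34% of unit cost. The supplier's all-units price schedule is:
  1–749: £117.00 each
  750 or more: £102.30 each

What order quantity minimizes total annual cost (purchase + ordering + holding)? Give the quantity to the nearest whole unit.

Holding cost per unit per year at price C is H = 0.34·C.
Candidates are each tier's EOQ (if it falls in that tier) and each price-break quantity.
EOQ at £117.00 = 459.7 (feasible in tier 1): TC = 33,100×£117.00 + (33,100/459.7)×127 + (459.7/2)×0.34×£117.00 = £3,890,987.87.
EOQ at £102.30 = 491.6 < 750, so use break Q=750: TC = 33,100×£102.30 + (33,100/750.0)×127 + (750.0/2)×0.34×£102.30 = £3,404,778.18.
Lowest total cost is £3,404,778.18 at Q = 750.0.

Q* ≈ 750 sacks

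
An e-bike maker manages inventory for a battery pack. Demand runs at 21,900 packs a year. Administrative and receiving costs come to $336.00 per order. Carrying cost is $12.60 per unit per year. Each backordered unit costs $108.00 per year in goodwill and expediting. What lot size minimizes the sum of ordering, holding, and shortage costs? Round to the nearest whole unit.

Q* ≈ 1,142 packs

With planned backorders, Q* = √(2DS/H) · √((H+B)/B).
√(2DS/H) = √(2 × 21,900 × 336 / 12.6) = 1080.740.
√((H+B)/B) = √((12.6+108)/108) = 1.0567.
Q* ≈ 1142.045.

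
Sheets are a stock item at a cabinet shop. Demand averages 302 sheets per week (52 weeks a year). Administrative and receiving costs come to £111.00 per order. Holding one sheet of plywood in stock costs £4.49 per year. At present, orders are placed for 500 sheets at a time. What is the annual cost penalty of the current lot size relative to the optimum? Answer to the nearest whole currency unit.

Extra cost ≈ £652 per year

Annual demand D = 302 × 52 = 15,704.
EOQ = √(2DS/H) = √(2 × 15,704 × 111 / 4.49) ≈ 881.17.
Cost at Q* = (D/Q*)S + (Q*/2)H = √(2DSH) ≈ £3,956.44.
Cost at Q = 500: (15,704/500)×111 + (500/2)×4.49 = £3,486.29 + £1,122.50 = £4,608.79.
Excess = £4,608.79 − £3,956.44 = £652.35.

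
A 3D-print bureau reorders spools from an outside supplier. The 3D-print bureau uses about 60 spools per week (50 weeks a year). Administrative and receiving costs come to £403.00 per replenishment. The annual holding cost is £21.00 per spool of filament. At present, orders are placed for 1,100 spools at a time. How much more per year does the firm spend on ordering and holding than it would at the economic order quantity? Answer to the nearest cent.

Extra cost ≈ £5,523.22 per year

Annual demand D = 60 × 50 = 3,000.
EOQ = √(2DS/H) = √(2 × 3,000 × 403 / 21) ≈ 339.33.
Cost at Q* = (D/Q*)S + (Q*/2)H = √(2DSH) ≈ £7,125.87.
Cost at Q = 1,100: (3,000/1,100)×403 + (1,100/2)×21 = £1,099.09 + £11,550.00 = £12,649.09.
Excess = £12,649.09 − £7,125.87 = £5,523.22.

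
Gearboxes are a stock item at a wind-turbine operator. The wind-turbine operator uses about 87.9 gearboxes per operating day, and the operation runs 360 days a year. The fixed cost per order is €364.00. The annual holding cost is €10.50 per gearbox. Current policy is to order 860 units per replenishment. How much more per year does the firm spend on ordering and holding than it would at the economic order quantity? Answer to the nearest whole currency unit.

Extra cost ≈ €2,356 per year

Annual demand D = 87.9 × 360 = 31,644.
EOQ = √(2DS/H) = √(2 × 31,644 × 364 / 10.5) ≈ 1481.21.
Cost at Q* = (D/Q*)S + (Q*/2)H = √(2DSH) ≈ €15,552.71.
Cost at Q = 860: (31,644/860)×364 + (860/2)×10.5 = €13,393.51 + €4,515.00 = €17,908.51.
Excess = €17,908.51 − €15,552.71 = €2,355.80.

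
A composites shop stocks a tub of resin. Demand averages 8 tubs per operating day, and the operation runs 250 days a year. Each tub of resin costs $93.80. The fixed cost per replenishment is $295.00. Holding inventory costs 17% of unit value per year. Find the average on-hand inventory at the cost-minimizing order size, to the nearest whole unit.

Average inventory ≈ 136 tubs

Annual demand D = 8 × 250 = 2,000.
Holding cost H = 0.17 × $93.80 = $15.9460 per unit per year.
EOQ = √(2DS/H) = √(2 × 2,000 × 295 / 15.946) ≈ 272.03.
Average inventory = Q*/2 ≈ 272.03 / 2 = 136.014.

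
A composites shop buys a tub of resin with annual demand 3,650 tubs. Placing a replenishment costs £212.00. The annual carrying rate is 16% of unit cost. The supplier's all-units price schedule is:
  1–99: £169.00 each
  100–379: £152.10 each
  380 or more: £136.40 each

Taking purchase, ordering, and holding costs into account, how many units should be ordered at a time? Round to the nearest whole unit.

Q* ≈ 380 tubs

Holding cost per unit per year at price C is H = 0.16·C.
Candidates are each tier's EOQ (if it falls in that tier) and each price-break quantity.
Tier 1 (£169.00): EOQ = 239.2 exceeds tier's upper bound 99, so this tier is dominated.
EOQ at £152.10 = 252.2 (feasible in tier 2): TC = 3,650×£152.10 + (3,650/252.2)×212 + (252.2/2)×0.16×£152.10 = £561,301.97.
EOQ at £136.40 = 266.3 < 380, so use break Q=380: TC = 3,650×£136.40 + (3,650/380.0)×212 + (380.0/2)×0.16×£136.40 = £504,042.88.
Lowest total cost is £504,042.88 at Q = 380.0.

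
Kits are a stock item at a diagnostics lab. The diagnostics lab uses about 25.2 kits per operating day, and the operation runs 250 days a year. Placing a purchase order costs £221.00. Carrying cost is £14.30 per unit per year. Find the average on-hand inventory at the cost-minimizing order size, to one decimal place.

Average inventory ≈ 220.6 kits

Annual demand D = 25.2 × 250 = 6,300.
Q* = √(2DS/H) = √(2 × 6,300 × 221 / 14.3) ≈ 441.28.
Average inventory = Q*/2 ≈ 441.28 / 2 = 220.640.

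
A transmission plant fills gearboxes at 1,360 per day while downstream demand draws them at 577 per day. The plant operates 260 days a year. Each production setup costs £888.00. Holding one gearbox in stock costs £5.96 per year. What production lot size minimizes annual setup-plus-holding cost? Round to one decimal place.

Annual demand D = 577 × 260 = 150,020.
Production build-up factor (1 − d/p) = 1 − 577/1,360 = 0.5757.
Q* = √(2DS / (H(1 − d/p))) = √(2 × 150,020 × 888 / (5.96 × 0.5757)).
= √(266,435,520 / 3.4314) ≈ 8811.737.

Q* ≈ 8,811.7 gearboxes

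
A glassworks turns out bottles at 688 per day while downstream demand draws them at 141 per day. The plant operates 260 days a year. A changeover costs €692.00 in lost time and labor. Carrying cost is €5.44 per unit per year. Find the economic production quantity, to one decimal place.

Annual demand D = 141 × 260 = 36,660.
Production build-up factor (1 − d/p) = 1 − 141/688 = 0.7951.
Q* = √(2DS / (H(1 − d/p))) = √(2 × 36,660 × 692 / (5.44 × 0.7951)).
= √(50,737,440 / 4.3251) ≈ 3425.038.

Q* ≈ 3,425.0 bottles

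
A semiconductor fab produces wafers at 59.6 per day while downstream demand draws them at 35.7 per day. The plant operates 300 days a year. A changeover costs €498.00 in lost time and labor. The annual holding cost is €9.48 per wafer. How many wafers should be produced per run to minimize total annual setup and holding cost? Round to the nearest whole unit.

Q* ≈ 1,675 wafers

Annual demand D = 35.7 × 300 = 10,710.
Production build-up factor (1 − d/p) = 1 − 35.7/59.6 = 0.4010.
Q* = √(2DS / (H(1 − d/p))) = √(2 × 10,710 × 498 / (9.48 × 0.4010)).
= √(10,667,160 / 3.8015) ≈ 1675.114.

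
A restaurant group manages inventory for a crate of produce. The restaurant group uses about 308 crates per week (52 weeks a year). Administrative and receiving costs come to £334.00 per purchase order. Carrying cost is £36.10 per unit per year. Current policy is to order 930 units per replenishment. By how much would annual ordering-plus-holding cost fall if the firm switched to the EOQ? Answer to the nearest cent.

Extra cost ≈ £2,885.93 per year

Annual demand D = 308 × 52 = 16,016.
EOQ = √(2DS/H) = √(2 × 16,016 × 334 / 36.1) ≈ 544.39.
Cost at Q* = (D/Q*)S + (Q*/2)H = √(2DSH) ≈ £19,652.55.
Cost at Q = 930: (16,016/930)×334 + (930/2)×36.1 = £5,751.98 + £16,786.50 = £22,538.48.
Excess = £22,538.48 − £19,652.55 = £2,885.93.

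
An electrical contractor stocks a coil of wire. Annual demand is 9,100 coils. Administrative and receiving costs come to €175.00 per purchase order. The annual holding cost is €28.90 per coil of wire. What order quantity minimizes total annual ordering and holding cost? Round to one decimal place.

Q* ≈ 332.0 coils

EOQ = √(2DS / H) = √(2 × 9,100 × 175 / 28.9).
= √(3,185,000 / 28.9) = √110,207.6125 ≈ 331.975.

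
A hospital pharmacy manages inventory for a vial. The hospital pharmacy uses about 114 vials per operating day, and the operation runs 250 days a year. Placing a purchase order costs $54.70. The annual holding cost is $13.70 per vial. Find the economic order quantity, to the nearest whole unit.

Annual demand D = 114 × 250 = 28,500.
EOQ = √(2DS / H) = √(2 × 28,500 × 54.7 / 13.7).
= √(3,117,900 / 13.7) = √227,583.9416 ≈ 477.058.

Q* ≈ 477 vials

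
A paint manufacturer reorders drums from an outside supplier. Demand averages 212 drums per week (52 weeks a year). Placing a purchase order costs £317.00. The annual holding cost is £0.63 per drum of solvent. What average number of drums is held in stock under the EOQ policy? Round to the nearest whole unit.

Annual demand D = 212 × 52 = 11,024.
EOQ = √(2DS/H) = √(2 × 11,024 × 317 / 0.63) ≈ 3330.76.
Average inventory = Q*/2 ≈ 3330.76 / 2 = 1665.382.

Average inventory ≈ 1,665 drums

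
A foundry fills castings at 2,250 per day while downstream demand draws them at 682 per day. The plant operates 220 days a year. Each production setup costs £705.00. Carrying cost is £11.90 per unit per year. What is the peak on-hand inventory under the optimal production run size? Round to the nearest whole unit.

Annual demand D = 682 × 220 = 150,040.
Production build-up factor (1 − d/p) = 1 − 682/2,250 = 0.6969.
Q* = √(2DS / (H(1 − d/p))) = √(2 × 150,040 × 705 / (11.9 × 0.6969)).
= √(211,556,400 / 8.293) ≈ 5050.773.
Maximum inventory = Q*(1 − d/p) = 5050.773 × 0.6969 ≈ 3519.827.

I_max ≈ 3,520 castings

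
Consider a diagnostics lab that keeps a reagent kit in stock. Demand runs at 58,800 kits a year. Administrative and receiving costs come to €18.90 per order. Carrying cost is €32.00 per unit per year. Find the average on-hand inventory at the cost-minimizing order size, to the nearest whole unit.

Q* = √(2DS/H) = √(2 × 58,800 × 18.9 / 32) ≈ 263.55.
Average inventory = Q*/2 ≈ 263.55 / 2 = 131.774.

Average inventory ≈ 132 kits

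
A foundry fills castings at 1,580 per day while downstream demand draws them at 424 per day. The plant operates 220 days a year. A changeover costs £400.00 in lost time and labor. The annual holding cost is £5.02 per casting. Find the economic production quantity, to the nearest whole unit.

Annual demand D = 424 × 220 = 93,280.
Production build-up factor (1 − d/p) = 1 − 424/1,580 = 0.7316.
Q* = √(2DS / (H(1 − d/p))) = √(2 × 93,280 × 400 / (5.02 × 0.7316)).
= √(74,624,000 / 3.6729) ≈ 4507.513.

Q* ≈ 4,508 castings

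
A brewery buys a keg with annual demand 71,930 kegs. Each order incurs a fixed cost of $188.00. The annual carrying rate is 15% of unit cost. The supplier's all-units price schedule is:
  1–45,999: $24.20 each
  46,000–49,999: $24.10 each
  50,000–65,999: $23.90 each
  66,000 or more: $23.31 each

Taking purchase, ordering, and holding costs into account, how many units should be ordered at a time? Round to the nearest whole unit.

Q* ≈ 2,730 kegs

Holding cost per unit per year at price C is H = 0.15·C.
Candidates are each tier's EOQ (if it falls in that tier) and each price-break quantity.
EOQ at $24.20 = 2729.6 (feasible in tier 1): TC = 71,930×$24.20 + (71,930/2729.6)×188 + (2729.6/2)×0.15×$24.20 = $1,750,614.37.
EOQ at $24.10 = 2735.2 < 46000, so use break Q=46000: TC = 71,930×$24.10 + (71,930/46000.0)×188 + (46000.0/2)×0.15×$24.10 = $1,816,951.97.
EOQ at $23.90 = 2746.7 < 50000, so use break Q=50000: TC = 71,930×$23.90 + (71,930/50000.0)×188 + (50000.0/2)×0.15×$23.90 = $1,809,022.46.
EOQ at $23.31 = 2781.2 < 66000, so use break Q=66000: TC = 71,930×$23.31 + (71,930/66000.0)×188 + (66000.0/2)×0.15×$23.31 = $1,792,277.69.
Lowest total cost is $1,750,614.37 at Q = 2729.6.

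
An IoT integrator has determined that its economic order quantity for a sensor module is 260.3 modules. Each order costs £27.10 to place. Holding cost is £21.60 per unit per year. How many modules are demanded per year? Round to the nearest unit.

The basic EOQ model gives Q* = √(2DS/H); rearrange for the unknown.
From Q* = √(2DS/H): D = Q*²H / (2S) = 260.3² × 21.6 / (2 × 27.1) = 27002.427.

D ≈ 27,002 modules per year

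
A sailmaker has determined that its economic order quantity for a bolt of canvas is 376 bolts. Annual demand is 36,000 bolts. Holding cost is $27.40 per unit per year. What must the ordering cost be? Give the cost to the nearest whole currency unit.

Squaring Q* = √(2DS/H) gives Q*² = 2DS/H.
From Q* = √(2DS/H): S = Q*²H / (2D) = 376² × 27.4 / (2 × 36,000) = 53.8014.

S ≈ $54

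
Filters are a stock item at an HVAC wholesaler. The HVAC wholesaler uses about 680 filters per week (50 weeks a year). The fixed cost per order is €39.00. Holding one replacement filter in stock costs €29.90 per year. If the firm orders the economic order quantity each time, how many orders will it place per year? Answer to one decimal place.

Annual demand D = 680 × 50 = 34,000.
EOQ = √(2DS/H) = √(2 × 34,000 × 39 / 29.9) ≈ 297.82.
Orders per year = D / Q* = 34,000 / 297.82 ≈ 114.164.

N ≈ 114.2 orders per year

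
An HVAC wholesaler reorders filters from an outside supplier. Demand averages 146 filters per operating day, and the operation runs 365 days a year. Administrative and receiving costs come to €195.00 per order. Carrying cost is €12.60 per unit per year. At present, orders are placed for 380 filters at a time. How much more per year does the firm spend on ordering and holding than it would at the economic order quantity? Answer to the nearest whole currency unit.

Extra cost ≈ €13,558 per year

Annual demand D = 146 × 365 = 53,290.
EOQ = √(2DS/H) = √(2 × 53,290 × 195 / 12.6) ≈ 1284.31.
Cost at Q* = (D/Q*)S + (Q*/2)H = √(2DSH) ≈ €16,182.31.
Cost at Q = 380: (53,290/380)×195 + (380/2)×12.6 = €27,346.18 + €2,394.00 = €29,740.18.
Excess = €29,740.18 − €16,182.31 = €13,557.88.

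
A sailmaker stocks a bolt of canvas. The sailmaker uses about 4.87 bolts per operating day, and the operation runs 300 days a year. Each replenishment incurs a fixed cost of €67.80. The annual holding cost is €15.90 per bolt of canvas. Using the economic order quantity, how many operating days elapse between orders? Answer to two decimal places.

Annual demand D = 4.87 × 300 = 1,461.
The optimal lot size = √(2DS/H) = √(2 × 1,461 × 67.8 / 15.9) ≈ 111.62.
Cycle time = Q*/D × 300 = 111.62 / 1,461 × 300 ≈ 22.921 days.

T ≈ 22.92 days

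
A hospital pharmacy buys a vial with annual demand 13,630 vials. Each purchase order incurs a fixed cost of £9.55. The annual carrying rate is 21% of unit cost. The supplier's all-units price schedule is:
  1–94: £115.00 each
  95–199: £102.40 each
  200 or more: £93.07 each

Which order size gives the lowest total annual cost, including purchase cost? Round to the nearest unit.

Holding cost per unit per year at price C is H = 0.21·C.
Evaluate total cost at each tier's feasible EOQ or, if the EOQ is below the tier, at the tier's minimum quantity.
Tier 1 (£115.00): EOQ = 103.8 exceeds tier's upper bound 94, so this tier is dominated.
EOQ at £102.40 = 110.0 (feasible in tier 2): TC = 13,630×£102.40 + (13,630/110.0)×9.55 + (110.0/2)×0.21×£102.40 = £1,398,078.05.
EOQ at £93.07 = 115.4 < 200, so use break Q=200: TC = 13,630×£93.07 + (13,630/200.0)×9.55 + (200.0/2)×0.21×£93.07 = £1,271,149.40.
Lowest total cost is £1,271,149.40 at Q = 200.0.

Q* ≈ 200 vials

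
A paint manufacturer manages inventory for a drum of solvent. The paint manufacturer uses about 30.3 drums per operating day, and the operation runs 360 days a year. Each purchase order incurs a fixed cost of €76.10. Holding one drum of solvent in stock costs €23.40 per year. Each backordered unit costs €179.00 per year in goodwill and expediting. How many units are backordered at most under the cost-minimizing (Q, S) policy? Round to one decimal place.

S* ≈ 32.7 drums

Annual demand D = 30.3 × 360 = 10,908.
With planned backorders, Q* = √(2DS/H) · √((H+B)/B).
√(2DS/H) = √(2 × 10,908 × 76.1 / 23.4) = 266.362.
√((H+B)/B) = √((23.4+179)/179) = 1.0634.
Q* ≈ 283.237.
S* = Q* · H/(H+B) = 283.237 × 23.4/202.4 ≈ 32.746.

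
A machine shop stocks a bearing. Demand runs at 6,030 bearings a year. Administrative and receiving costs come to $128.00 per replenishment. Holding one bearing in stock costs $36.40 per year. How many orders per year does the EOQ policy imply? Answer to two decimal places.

Q* = √(2DS/H) = √(2 × 6,030 × 128 / 36.4) ≈ 205.93.
Orders per year = D / Q* = 6,030 / 205.93 ≈ 29.281.

N ≈ 29.28 orders per year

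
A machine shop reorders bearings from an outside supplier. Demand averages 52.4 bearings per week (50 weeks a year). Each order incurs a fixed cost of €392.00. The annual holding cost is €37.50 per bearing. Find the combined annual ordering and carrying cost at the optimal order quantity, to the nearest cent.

TC* ≈ €8,776.56

Annual demand D = 52.4 × 50 = 2,620.
EOQ = √(2DS/H) = √(2 × 2,620 × 392 / 37.5) ≈ 234.04.
At Q*, ordering cost (D/Q*)S equals holding cost (Q*/2)H, each = √(DSH/2).
Minimum total = √(2DSH) = √(2 × 2,620 × 392 × 37.5) ≈ 8776.560.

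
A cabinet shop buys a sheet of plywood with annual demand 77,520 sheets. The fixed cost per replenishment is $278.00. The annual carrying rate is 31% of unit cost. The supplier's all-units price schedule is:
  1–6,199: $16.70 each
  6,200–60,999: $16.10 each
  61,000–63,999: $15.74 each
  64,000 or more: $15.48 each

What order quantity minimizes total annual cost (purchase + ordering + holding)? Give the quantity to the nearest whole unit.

Q* ≈ 6,200 sheets

Holding cost per unit per year at price C is H = 0.31·C.
For each price level, check whether its EOQ is feasible; otherwise the best quantity at that price is the breakpoint.
EOQ at $16.70 = 2885.4 (feasible in tier 1): TC = 77,520×$16.70 + (77,520/2885.4)×278 + (2885.4/2)×0.31×$16.70 = $1,309,521.69.
EOQ at $16.10 = 2938.7 < 6200, so use break Q=6200: TC = 77,520×$16.10 + (77,520/6200.0)×278 + (6200.0/2)×0.31×$16.10 = $1,267,020.00.
EOQ at $15.74 = 2972.1 < 61000, so use break Q=61000: TC = 77,520×$15.74 + (77,520/61000.0)×278 + (61000.0/2)×0.31×$15.74 = $1,369,339.79.
EOQ at $15.48 = 2996.9 < 64000, so use break Q=64000: TC = 77,520×$15.48 + (77,520/64000.0)×278 + (64000.0/2)×0.31×$15.48 = $1,353,907.93.
Lowest total cost is $1,267,020.00 at Q = 6200.0.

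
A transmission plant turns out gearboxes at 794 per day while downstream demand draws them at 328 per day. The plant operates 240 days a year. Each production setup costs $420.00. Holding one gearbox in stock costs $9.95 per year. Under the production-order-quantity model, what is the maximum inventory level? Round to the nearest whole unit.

I_max ≈ 1,975 gearboxes

Annual demand D = 328 × 240 = 78,720.
Production build-up factor (1 − d/p) = 1 − 328/794 = 0.5869.
Q* = √(2DS / (H(1 − d/p))) = √(2 × 78,720 × 420 / (9.95 × 0.5869)).
= √(66,124,800 / 5.8397) ≈ 3365.022.
Maximum inventory = Q*(1 − d/p) = 3365.022 × 0.5869 ≈ 1974.937.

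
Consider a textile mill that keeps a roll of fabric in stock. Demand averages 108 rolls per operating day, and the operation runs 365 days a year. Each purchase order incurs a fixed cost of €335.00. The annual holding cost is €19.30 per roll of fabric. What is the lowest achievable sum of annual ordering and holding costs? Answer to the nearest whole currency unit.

Annual demand D = 108 × 365 = 39,420.
The optimal lot size = √(2DS/H) = √(2 × 39,420 × 335 / 19.3) ≈ 1169.81.
At Q*, ordering cost (D/Q*)S equals holding cost (Q*/2)H, each = √(DSH/2).
Minimum total = √(2DSH) = √(2 × 39,420 × 335 × 19.3) ≈ 22577.423.

TC* ≈ €22,577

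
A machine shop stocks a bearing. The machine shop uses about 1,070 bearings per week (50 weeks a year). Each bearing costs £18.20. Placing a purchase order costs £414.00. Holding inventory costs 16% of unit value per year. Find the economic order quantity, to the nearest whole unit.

Q* ≈ 3,900 bearings

Annual demand D = 1,070 × 50 = 53,500.
Holding cost H = 0.16 × £18.20 = £2.9120 per unit per year.
EOQ = √(2DS / H) = √(2 × 53,500 × 414 / 2.912).
= √(44,298,000 / 2.912) = √15,212,225.2747 ≈ 3900.285.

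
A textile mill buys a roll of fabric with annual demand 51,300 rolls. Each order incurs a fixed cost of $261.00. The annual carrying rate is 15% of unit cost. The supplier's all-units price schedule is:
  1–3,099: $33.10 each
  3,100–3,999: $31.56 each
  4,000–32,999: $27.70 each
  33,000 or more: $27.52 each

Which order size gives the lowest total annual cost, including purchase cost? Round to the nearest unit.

Holding cost per unit per year at price C is H = 0.15·C.
For each price level, check whether its EOQ is feasible; otherwise the best quantity at that price is the breakpoint.
EOQ at $33.10 = 2322.4 (feasible in tier 1): TC = 51,300×$33.10 + (51,300/2322.4)×261 + (2322.4/2)×0.15×$33.10 = $1,709,560.64.
EOQ at $31.56 = 2378.4 < 3100, so use break Q=3100: TC = 51,300×$31.56 + (51,300/3100.0)×261 + (3100.0/2)×0.15×$31.56 = $1,630,684.83.
EOQ at $27.70 = 2538.7 < 4000, so use break Q=4000: TC = 51,300×$27.70 + (51,300/4000.0)×261 + (4000.0/2)×0.15×$27.70 = $1,432,667.32.
EOQ at $27.52 = 2547.0 < 33000, so use break Q=33000: TC = 51,300×$27.52 + (51,300/33000.0)×261 + (33000.0/2)×0.15×$27.52 = $1,480,293.74.
Lowest total cost is $1,432,667.32 at Q = 4000.0.

Q* ≈ 4,000 rolls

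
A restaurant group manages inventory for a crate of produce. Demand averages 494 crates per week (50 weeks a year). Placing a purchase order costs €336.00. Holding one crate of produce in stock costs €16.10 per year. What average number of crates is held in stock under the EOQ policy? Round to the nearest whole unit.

Annual demand D = 494 × 50 = 24,700.
Q* = √(2DS/H) = √(2 × 24,700 × 336 / 16.1) ≈ 1015.36.
Average inventory = Q*/2 ≈ 1015.36 / 2 = 507.680.

Average inventory ≈ 508 crates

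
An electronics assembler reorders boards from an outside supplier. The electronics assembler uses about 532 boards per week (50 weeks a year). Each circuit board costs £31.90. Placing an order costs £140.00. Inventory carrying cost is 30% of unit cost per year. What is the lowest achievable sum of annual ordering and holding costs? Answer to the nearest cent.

Annual demand D = 532 × 50 = 26,600.
Holding cost H = 0.30 × £31.90 = £9.5700 per unit per year.
EOQ = √(2DS/H) = √(2 × 26,600 × 140 / 9.57) ≈ 882.19.
At the optimum the two cost components are equal, so total cost = 2·(Q*/2)H = Q*·H.
Minimum total = √(2DSH) = √(2 × 26,600 × 140 × 9.57) ≈ 8442.592.

TC* ≈ £8,442.59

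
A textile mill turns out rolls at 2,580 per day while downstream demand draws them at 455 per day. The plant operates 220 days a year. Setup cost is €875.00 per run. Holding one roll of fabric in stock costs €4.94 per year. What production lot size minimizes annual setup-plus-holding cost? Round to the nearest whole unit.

Q* ≈ 6,561 rolls

Annual demand D = 455 × 220 = 100,100.
Production build-up factor (1 − d/p) = 1 − 455/2,580 = 0.8236.
Q* = √(2DS / (H(1 − d/p))) = √(2 × 100,100 × 875 / (4.94 × 0.8236)).
= √(175,175,000 / 4.0688) ≈ 6561.498.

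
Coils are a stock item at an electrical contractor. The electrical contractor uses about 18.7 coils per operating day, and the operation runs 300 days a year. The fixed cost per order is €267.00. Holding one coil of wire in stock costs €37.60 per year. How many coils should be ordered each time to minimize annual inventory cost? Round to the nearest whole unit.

Q* ≈ 282 coils

Annual demand D = 18.7 × 300 = 5,610.
EOQ = √(2DS / H) = √(2 × 5,610 × 267 / 37.6).
= √(2,995,740 / 37.6) = √79,673.9362 ≈ 282.266.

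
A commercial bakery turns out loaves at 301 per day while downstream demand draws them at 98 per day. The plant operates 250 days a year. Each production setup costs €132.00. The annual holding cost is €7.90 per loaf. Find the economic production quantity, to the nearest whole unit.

Q* ≈ 1,102 loaves

Annual demand D = 98 × 250 = 24,500.
Production build-up factor (1 − d/p) = 1 − 98/301 = 0.6744.
Q* = √(2DS / (H(1 − d/p))) = √(2 × 24,500 × 132 / (7.9 × 0.6744)).
= √(6,468,000 / 5.3279) ≈ 1101.810.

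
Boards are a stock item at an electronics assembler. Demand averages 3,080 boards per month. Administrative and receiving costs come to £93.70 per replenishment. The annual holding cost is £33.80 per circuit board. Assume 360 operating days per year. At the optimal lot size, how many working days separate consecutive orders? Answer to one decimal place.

Annual demand D = 3,080 × 12 = 36,960.
Q* = √(2DS/H) = √(2 × 36,960 × 93.7 / 33.8) ≈ 452.68.
Cycle time = Q*/D × 360 = 452.68 / 36,960 × 360 ≈ 4.409 days.

T ≈ 4.4 days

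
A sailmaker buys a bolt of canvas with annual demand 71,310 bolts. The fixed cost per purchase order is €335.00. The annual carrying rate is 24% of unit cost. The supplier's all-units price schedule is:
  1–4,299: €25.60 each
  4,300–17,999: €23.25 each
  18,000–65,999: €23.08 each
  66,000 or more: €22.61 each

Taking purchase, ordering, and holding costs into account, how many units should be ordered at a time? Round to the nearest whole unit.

Holding cost per unit per year at price C is H = 0.24·C.
Candidates are each tier's EOQ (if it falls in that tier) and each price-break quantity.
EOQ at €25.60 = 2788.6 (feasible in tier 1): TC = 71,310×€25.60 + (71,310/2788.6)×335 + (2788.6/2)×0.24×€25.60 = €1,842,669.19.
EOQ at €23.25 = 2926.1 < 4300, so use break Q=4300: TC = 71,310×€23.25 + (71,310/4300.0)×335 + (4300.0/2)×0.24×€23.25 = €1,675,510.05.
EOQ at €23.08 = 2936.9 < 18000, so use break Q=18000: TC = 71,310×€23.08 + (71,310/18000.0)×335 + (18000.0/2)×0.24×€23.08 = €1,697,014.76.
EOQ at €22.61 = 2967.3 < 66000, so use break Q=66000: TC = 71,310×€22.61 + (71,310/66000.0)×335 + (66000.0/2)×0.24×€22.61 = €1,791,752.25.
Lowest total cost is €1,675,510.05 at Q = 4300.0.

Q* ≈ 4,300 bolts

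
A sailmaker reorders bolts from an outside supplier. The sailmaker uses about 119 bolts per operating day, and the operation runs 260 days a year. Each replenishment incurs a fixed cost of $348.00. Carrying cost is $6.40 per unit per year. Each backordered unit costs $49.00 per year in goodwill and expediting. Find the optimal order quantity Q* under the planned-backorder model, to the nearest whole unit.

Annual demand D = 119 × 260 = 30,940.
With planned backorders, Q* = √(2DS/H) · √((H+B)/B).
√(2DS/H) = √(2 × 30,940 × 348 / 6.4) = 1834.319.
√((H+B)/B) = √((6.4+49)/49) = 1.0633.
Q* ≈ 1950.436.

Q* ≈ 1,950 bolts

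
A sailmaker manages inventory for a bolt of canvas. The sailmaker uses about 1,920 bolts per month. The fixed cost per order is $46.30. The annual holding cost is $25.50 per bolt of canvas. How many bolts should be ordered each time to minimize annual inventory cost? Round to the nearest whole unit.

Annual demand D = 1,920 × 12 = 23,040.
EOQ = √(2DS / H) = √(2 × 23,040 × 46.3 / 25.5).
= √(2,133,504 / 25.5) = √83,666.8235 ≈ 289.252.

Q* ≈ 289 bolts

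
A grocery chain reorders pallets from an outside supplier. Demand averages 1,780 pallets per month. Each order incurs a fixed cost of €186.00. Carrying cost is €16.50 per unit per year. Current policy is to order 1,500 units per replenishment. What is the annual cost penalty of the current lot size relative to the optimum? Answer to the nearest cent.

Extra cost ≈ €3,573.41 per year

Annual demand D = 1,780 × 12 = 21,360.
EOQ = √(2DS/H) = √(2 × 21,360 × 186 / 16.5) ≈ 693.95.
Cost at Q* = (D/Q*)S + (Q*/2)H = √(2DSH) ≈ €11,450.23.
Cost at Q = 1,500: (21,360/1,500)×186 + (1,500/2)×16.5 = €2,648.64 + €12,375.00 = €15,023.64.
Excess = €15,023.64 − €11,450.23 = €3,573.41.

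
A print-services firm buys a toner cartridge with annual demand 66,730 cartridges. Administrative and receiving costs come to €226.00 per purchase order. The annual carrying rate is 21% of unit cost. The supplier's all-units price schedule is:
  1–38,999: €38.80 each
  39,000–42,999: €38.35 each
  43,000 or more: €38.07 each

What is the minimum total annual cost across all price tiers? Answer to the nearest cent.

Holding cost per unit per year at price C is H = 0.21·C.
Candidates are each tier's EOQ (if it falls in that tier) and each price-break quantity.
EOQ at €38.80 = 1924.0 (feasible in tier 1): TC = 66,730×€38.80 + (66,730/1924.0)×226 + (1924.0/2)×0.21×€38.80 = €2,604,800.72.
EOQ at €38.35 = 1935.3 < 39000, so use break Q=39000: TC = 66,730×€38.35 + (66,730/39000.0)×226 + (39000.0/2)×0.21×€38.35 = €2,716,525.44.
EOQ at €38.07 = 1942.4 < 43000, so use break Q=43000: TC = 66,730×€38.07 + (66,730/43000.0)×226 + (43000.0/2)×0.21×€38.07 = €2,712,647.87.
Lowest total cost among the candidates is at Q = 1924.0.

TC* ≈ €2,604,800.72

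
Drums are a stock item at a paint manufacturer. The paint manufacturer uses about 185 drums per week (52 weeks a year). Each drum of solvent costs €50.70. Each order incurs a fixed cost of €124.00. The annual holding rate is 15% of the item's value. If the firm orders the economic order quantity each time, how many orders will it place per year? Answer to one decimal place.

Annual demand D = 185 × 52 = 9,620.
Holding cost H = 0.15 × €50.70 = €7.6050 per unit per year.
Q* = √(2DS/H) = √(2 × 9,620 × 124 / 7.605) ≈ 560.10.
Orders per year = D / Q* = 9,620 / 560.10 ≈ 17.176.

N ≈ 17.2 orders per year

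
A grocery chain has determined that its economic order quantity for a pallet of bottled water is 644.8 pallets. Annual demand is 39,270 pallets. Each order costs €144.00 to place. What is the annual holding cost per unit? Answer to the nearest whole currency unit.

The basic EOQ model gives Q* = √(2DS/H); rearrange for the unknown.
From Q* = √(2DS/H): H = 2DS / Q*² = 2 × 39,270 × 144 / 644.8² = 27.2022.

H ≈ €27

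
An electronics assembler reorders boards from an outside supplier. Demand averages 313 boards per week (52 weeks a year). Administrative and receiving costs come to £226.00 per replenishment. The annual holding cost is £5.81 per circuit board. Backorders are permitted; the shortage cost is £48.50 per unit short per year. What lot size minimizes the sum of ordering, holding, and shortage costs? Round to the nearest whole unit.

Annual demand D = 313 × 52 = 16,276.
With planned backorders, Q* = √(2DS/H) · √((H+B)/B).
√(2DS/H) = √(2 × 16,276 × 226 / 5.81) = 1125.265.
√((H+B)/B) = √((5.81+48.5)/48.5) = 1.0582.
Q* ≈ 1190.759.

Q* ≈ 1,191 boards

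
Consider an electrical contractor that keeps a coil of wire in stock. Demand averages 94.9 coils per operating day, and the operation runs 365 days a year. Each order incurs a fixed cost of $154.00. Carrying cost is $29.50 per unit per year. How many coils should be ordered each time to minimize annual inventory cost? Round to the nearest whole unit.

Annual demand D = 94.9 × 365 = 34,638.5.
EOQ = √(2DS / H) = √(2 × 34,638.5 × 154 / 29.5).
= √(10,668,658 / 29.5) = √361,649.4237 ≈ 601.373.

Q* ≈ 601 coils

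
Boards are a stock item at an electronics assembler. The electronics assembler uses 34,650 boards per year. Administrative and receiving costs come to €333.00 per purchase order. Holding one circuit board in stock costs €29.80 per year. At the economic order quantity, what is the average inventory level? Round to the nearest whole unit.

Average inventory ≈ 440 boards

The optimal lot size = √(2DS/H) = √(2 × 34,650 × 333 / 29.8) ≈ 880.00.
Average inventory = Q*/2 ≈ 880.00 / 2 = 439.998.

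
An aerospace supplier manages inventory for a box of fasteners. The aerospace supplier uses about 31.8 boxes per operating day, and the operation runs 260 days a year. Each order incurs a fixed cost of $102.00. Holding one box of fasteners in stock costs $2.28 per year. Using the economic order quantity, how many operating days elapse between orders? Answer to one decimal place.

Annual demand D = 31.8 × 260 = 8,268.
EOQ = √(2DS/H) = √(2 × 8,268 × 102 / 2.28) ≈ 860.10.
Cycle time = Q*/D × 260 = 860.10 / 8,268 × 260 ≈ 27.047 days.

T ≈ 27.0 days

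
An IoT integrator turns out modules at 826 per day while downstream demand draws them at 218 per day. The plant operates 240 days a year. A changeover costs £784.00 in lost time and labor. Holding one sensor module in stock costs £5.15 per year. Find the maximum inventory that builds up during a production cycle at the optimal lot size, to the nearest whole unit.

I_max ≈ 3,424 modules

Annual demand D = 218 × 240 = 52,320.
Production build-up factor (1 − d/p) = 1 − 218/826 = 0.7361.
Q* = √(2DS / (H(1 − d/p))) = √(2 × 52,320 × 784 / (5.15 × 0.7361)).
= √(82,037,760 / 3.7908) ≈ 4652.019.
Maximum inventory = Q*(1 − d/p) = 4652.019 × 0.7361 ≈ 3424.247.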